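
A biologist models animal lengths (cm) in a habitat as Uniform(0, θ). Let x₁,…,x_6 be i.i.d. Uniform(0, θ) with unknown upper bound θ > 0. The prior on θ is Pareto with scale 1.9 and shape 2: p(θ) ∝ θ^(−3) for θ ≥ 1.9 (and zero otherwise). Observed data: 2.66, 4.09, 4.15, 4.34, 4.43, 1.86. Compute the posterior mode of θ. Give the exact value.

θ̂_MAP = 4.43

The Uniform(0, θ) likelihood is θ^(−n) for θ ≥ max(xᵢ), zero otherwise. Here max(xᵢ) = 4.43.
Posterior ∝ θ^(−3) · θ^(−6) = θ^(−9) on θ ≥ max(1.9, 4.43) = 4.43.
This density is strictly decreasing in θ, so the posterior mode lies at the lower boundary of the support.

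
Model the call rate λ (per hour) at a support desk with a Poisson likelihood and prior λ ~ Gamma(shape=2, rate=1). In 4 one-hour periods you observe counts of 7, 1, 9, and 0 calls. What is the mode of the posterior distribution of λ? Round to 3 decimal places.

Σxᵢ = 7+1+9+0 = 17, with n = 4.
Posterior ∝ λe^(−1λ) · λ^17e^(−4λ) = λ^18e^(−5λ), i.e. Gamma(shape=19, rate=5).
The mode of a Gamma(a, b) with a ≥ 1 (shape–rate) is (a−1)/b = 18/5 ≈ 3.600.

λ̂_MAP = 3.600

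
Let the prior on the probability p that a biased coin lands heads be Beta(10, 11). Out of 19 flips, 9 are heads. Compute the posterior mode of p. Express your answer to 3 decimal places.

p̂_MAP = 0.474

Prior: Beta(10, 11).
Data: 9 successes in 19 trials. The binomial likelihood contributes p^9(1−p)^10, so the posterior is Beta(10+9, 11+10) = Beta(19, 21).
For Beta(a, b) with a, b > 1 the mode is (a−1)/(a+b−2) = 18/38 ≈ 0.474.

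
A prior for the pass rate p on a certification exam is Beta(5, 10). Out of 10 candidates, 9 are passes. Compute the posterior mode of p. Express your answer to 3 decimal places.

p̂_MAP = 0.565

Prior: Beta(5, 10).
Data: 9 successes in 10 trials. The binomial likelihood contributes p^9(1−p)^1, so the posterior is Beta(5+9, 10+1) = Beta(14, 11).
For Beta(a, b) with a, b > 1 the mode is (a−1)/(a+b−2) = 13/23 ≈ 0.565.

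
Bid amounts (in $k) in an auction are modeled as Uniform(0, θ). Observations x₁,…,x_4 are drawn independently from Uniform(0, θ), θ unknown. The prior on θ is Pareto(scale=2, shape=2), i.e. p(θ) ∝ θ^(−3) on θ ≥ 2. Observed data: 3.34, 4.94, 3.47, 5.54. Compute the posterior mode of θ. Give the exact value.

The Uniform(0, θ) likelihood is θ^(−n) for θ ≥ max(xᵢ), zero otherwise. Here max(xᵢ) = 5.54.
Posterior ∝ θ^(−3) · θ^(−4) = θ^(−7) on θ ≥ max(2, 5.54) = 5.54.
This density is strictly decreasing in θ, so the posterior mode lies at the lower boundary of the support.

θ̂_MAP = 5.54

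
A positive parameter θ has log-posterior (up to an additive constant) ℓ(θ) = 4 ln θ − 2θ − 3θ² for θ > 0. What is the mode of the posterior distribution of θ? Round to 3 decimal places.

ℓ'(θ) = 4/θ − 2 − 6θ. Setting this to zero and multiplying by θ: 6θ² + 2θ − 4 = 0.
θ = (−2 + √(2² + 4·6·4)) / (2·6) = (−2 + √100) / 12 = (−2 + 10)/12 = 2/3.
ℓ''(θ) = −4/θ² − 6 < 0, confirming a maximum.

θ̂_MAP = 0.667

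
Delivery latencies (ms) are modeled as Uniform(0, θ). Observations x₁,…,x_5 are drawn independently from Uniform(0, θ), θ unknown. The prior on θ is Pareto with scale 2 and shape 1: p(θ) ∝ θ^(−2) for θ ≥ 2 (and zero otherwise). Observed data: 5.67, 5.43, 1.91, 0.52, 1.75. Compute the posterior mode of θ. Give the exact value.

The Uniform(0, θ) likelihood is θ^(−n) for θ ≥ max(xᵢ), zero otherwise. Here max(xᵢ) = 5.67.
Posterior ∝ θ^(−2) · θ^(−5) = θ^(−7) on θ ≥ max(2, 5.67) = 5.67.
This density is strictly decreasing in θ, so the posterior mode lies at the lower boundary of the support.

θ̂_MAP = 5.67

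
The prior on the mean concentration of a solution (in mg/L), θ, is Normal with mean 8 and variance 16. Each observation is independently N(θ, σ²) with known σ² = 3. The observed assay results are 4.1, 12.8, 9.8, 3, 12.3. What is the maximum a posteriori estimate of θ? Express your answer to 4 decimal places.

n = 5; x̄ = (4.1 + 12.8 + 9.8 + 3 + 12.3)/5 = 42/5 = 8.4.
For a Normal prior and Normal likelihood with known variance, the posterior is Normal; its mode equals its mean, the precision-weighted average.
Prior precision 1/σ₀² = 1/16 = 0.0625; data precision n/σ² = 5/3.
θ̂ = (0.0625·8 + (5/3)·8.4) / (0.0625 + 5/3) = 14.5/(83/48) = 696/83 ≈ 8.3855.

θ̂_MAP = 8.3855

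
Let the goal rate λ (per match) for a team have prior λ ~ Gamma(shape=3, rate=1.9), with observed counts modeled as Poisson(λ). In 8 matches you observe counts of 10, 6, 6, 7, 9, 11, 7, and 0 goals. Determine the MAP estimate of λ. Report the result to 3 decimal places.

λ̂_MAP = 5.859

Σxᵢ = 10+6+6+7+9+11+7+0 = 56, with n = 8.
Posterior ∝ λ^2e^(−1.9λ) · λ^56e^(−8λ) = λ^58e^(−9.9λ), i.e. Gamma(shape=59, rate=9.9).
The mode of a Gamma(a, b) with a ≥ 1 (shape–rate) is (a−1)/b = 58/9.9 ≈ 5.859.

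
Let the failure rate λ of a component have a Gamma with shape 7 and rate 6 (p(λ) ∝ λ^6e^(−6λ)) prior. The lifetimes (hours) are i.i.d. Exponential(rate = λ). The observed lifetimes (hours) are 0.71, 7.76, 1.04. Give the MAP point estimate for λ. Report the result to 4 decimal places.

The Exponential(rate=λ) likelihood is ∝ λ^n e^(−λΣtᵢ). Here n = 3 and Σtᵢ = 0.71 + 7.76 + 1.04 = 9.51.
Posterior ∝ λ^6e^(−6λ) · λ^3e^(−9.51λ) = λ^9e^(−15.51λ), i.e. Gamma(10, 15.51).
Mode = (a−1)/b = 9/15.51 ≈ 0.5803.

λ̂_MAP = 0.5803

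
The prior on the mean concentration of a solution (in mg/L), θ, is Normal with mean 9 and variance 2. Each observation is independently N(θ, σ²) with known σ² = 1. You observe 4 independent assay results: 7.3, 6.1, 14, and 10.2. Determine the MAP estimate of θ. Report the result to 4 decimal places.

n = 4; x̄ = (7.3 + 6.1 + 14 + 10.2)/4 = 37.6/4 = 9.4.
For a Normal prior and Normal likelihood with known variance, the posterior is Normal; its mode equals its mean, the precision-weighted average.
Prior precision 1/σ₀² = 1/2 = 0.5; data precision n/σ² = 4/1 = 4.
θ̂ = (0.5·9 + 4·9.4) / (0.5 + 4) = 42.1/4.5 = 421/45 ≈ 9.3556.

θ̂_MAP = 9.3556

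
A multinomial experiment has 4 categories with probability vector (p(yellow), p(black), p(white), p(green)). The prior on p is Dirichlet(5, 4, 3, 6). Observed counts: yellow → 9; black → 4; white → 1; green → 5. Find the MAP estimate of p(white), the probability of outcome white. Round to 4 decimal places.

The posterior is Dirichlet(αᵢ + nᵢ) = Dirichlet(14, 8, 4, 11).
For a Dirichlet(a₁,…,a_K) with all aᵢ > 1, the mode has j-th component (aⱼ − 1)/(Σaᵢ − K).
Here Σaᵢ = 37 and K = 4, so p(white) = (4 − 1)/(37 − 4) = 3/33 ≈ 0.0909.

MAP estimate of p(white) = 0.0909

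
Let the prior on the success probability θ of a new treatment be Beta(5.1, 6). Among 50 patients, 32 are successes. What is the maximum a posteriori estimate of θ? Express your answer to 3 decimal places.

θ̂_MAP = 0.611

Prior: Beta(5.1, 6).
Data: 32 successes in 50 trials. The binomial likelihood contributes θ^32(1−θ)^18, so the posterior is Beta(5.1+32, 6+18) = Beta(37.1, 24).
For Beta(a, b) with a, b > 1 the mode is (a−1)/(a+b−2) = 36.1/59.1 ≈ 0.611.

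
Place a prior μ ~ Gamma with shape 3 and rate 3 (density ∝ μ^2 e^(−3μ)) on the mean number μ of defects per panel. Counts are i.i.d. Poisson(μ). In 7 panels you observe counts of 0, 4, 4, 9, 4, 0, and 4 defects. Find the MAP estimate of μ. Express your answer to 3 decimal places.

Σxᵢ = 0+4+4+9+4+0+4 = 25, with n = 7.
Posterior ∝ μ^2e^(−3μ) · μ^25e^(−7μ) = μ^27e^(−10μ), i.e. Gamma(shape=28, rate=10).
The mode of a Gamma(a, b) with a ≥ 1 (shape–rate) is (a−1)/b = 27/10 ≈ 2.700.

μ̂_MAP = 2.700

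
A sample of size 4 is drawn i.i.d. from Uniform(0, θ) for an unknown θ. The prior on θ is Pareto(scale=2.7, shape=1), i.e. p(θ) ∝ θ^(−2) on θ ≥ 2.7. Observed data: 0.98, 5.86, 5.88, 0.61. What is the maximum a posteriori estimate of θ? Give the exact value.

The Uniform(0, θ) likelihood is θ^(−n) for θ ≥ max(xᵢ), zero otherwise. Here max(xᵢ) = 5.88.
Posterior ∝ θ^(−2) · θ^(−4) = θ^(−6) on θ ≥ max(2.7, 5.88) = 5.88.
This density is strictly decreasing in θ, so the posterior mode lies at the lower boundary of the support.

θ̂_MAP = 5.88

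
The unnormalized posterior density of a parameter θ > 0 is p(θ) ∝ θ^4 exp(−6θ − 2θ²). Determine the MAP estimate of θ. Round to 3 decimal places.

θ̂_MAP = 0.500

ℓ'(θ) = 4/θ − 6 − 4θ. Setting this to zero and multiplying by θ: 4θ² + 6θ − 4 = 0.
θ = (−6 + √(6² + 4·4·4)) / (2·4) = (−6 + √100) / 8 = (−6 + 10)/8 = 1/2.
ℓ''(θ) = −4/θ² − 4 < 0, confirming a maximum.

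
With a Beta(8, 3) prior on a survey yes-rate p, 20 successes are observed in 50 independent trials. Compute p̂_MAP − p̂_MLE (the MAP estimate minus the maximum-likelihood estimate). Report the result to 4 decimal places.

MAP − MLE = 0.0576

Posterior is Beta(28, 33); MAP = (28−1)/(61−2) = 27/59 ≈ 0.45763.
MLE ignores the prior: p̂_MLE = k/n = 20/50 ≈ 0.40000.
Difference = 27/59 − 20/50 = 17/295 ≈ 0.0576.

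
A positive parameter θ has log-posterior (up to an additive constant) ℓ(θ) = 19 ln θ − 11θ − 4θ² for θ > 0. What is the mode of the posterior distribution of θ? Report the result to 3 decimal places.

θ̂_MAP = 1.000

ℓ'(θ) = 19/θ − 11 − 8θ. Setting this to zero and multiplying by θ: 8θ² + 11θ − 19 = 0.
θ = (−11 + √(11² + 4·8·19)) / (2·8) = (−11 + √729) / 16 = (−11 + 27)/16 = 1.
ℓ''(θ) = −19/θ² − 8 < 0, confirming a maximum.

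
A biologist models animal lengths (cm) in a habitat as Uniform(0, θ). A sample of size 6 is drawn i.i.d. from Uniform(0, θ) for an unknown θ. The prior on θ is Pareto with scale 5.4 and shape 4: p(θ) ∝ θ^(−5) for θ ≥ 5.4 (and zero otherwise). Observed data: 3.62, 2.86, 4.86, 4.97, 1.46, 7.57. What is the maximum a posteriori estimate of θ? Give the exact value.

θ̂_MAP = 7.57

The Uniform(0, θ) likelihood is θ^(−n) for θ ≥ max(xᵢ), zero otherwise. Here max(xᵢ) = 7.57.
Posterior ∝ θ^(−5) · θ^(−6) = θ^(−11) on θ ≥ max(5.4, 7.57) = 7.57.
This density is strictly decreasing in θ, so the posterior mode lies at the lower boundary of the support.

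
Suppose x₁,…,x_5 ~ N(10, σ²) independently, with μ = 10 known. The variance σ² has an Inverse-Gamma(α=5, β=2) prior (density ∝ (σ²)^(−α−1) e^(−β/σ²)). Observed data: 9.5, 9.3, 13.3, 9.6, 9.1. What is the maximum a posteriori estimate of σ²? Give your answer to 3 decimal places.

Sum of squared deviations about the known mean: SS = (9.5−10)² + (9.3−10)² + (13.3−10)² + (9.6−10)² + (9.1−10)² = 12.6.
The Normal likelihood contributes (σ²)^(−n/2) exp(−SS/(2σ²)), so the posterior is Inverse-Gamma(α + n/2, β + SS/2) = Inverse-Gamma(7.5, 8.3).
The mode of Inverse-Gamma(a, b) is b/(a+1) = 8.3/8.5 ≈ 0.976.

σ̂²_MAP = 0.976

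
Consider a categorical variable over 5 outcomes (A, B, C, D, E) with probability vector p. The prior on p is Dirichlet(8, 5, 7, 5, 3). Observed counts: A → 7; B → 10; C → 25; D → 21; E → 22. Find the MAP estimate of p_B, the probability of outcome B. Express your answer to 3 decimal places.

MAP estimate of p_B = 0.130

The posterior is Dirichlet(αᵢ + nᵢ) = Dirichlet(15, 15, 32, 26, 25).
For a Dirichlet(a₁,…,a_K) with all aᵢ > 1, the mode has j-th component (aⱼ − 1)/(Σaᵢ − K).
Here Σaᵢ = 113 and K = 5, so p_B = (15 − 1)/(113 − 5) = 14/108 ≈ 0.130.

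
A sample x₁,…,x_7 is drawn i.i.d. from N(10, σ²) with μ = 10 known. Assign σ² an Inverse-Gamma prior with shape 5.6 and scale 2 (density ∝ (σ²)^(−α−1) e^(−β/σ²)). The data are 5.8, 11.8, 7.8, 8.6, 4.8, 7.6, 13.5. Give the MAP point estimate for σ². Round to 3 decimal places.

σ̂²_MAP = 3.799

Sum of squared deviations about the known mean: SS = (5.8−10)² + (11.8−10)² + (7.8−10)² + (8.6−10)² + (4.8−10)² + (7.6−10)² + (13.5−10)² = 72.73.
The Normal likelihood contributes (σ²)^(−n/2) exp(−SS/(2σ²)), so the posterior is Inverse-Gamma(α + n/2, β + SS/2) = Inverse-Gamma(9.1, 38.365).
The mode of Inverse-Gamma(a, b) is b/(a+1) = 38.365/10.1 ≈ 3.799.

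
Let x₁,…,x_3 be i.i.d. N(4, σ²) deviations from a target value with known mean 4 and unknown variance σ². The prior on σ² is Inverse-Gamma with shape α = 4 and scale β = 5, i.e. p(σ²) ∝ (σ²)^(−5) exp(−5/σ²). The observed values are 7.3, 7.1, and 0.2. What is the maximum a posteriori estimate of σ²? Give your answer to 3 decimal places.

Sum of squared deviations about the known mean: SS = (7.3−4)² + (7.1−4)² + (0.2−4)² = 34.94.
The Normal likelihood contributes (σ²)^(−n/2) exp(−SS/(2σ²)), so the posterior is Inverse-Gamma(α + n/2, β + SS/2) = Inverse-Gamma(5.5, 22.47).
The mode of Inverse-Gamma(a, b) is b/(a+1) = 22.47/6.5 ≈ 3.457.

σ̂²_MAP = 3.457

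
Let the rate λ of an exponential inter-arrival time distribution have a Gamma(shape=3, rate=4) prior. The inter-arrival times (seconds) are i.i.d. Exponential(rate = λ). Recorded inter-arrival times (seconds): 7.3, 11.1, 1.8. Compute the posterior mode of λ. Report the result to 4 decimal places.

λ̂_MAP = 0.2066

The Exponential(rate=λ) likelihood is ∝ λ^n e^(−λΣtᵢ). Here n = 3 and Σtᵢ = 7.3 + 11.1 + 1.8 = 20.2.
Posterior ∝ λ^2e^(−4λ) · λ^3e^(−20.2λ) = λ^5e^(−24.2λ), i.e. Gamma(6, 24.2).
Mode = (a−1)/b = 5/24.2 ≈ 0.2066.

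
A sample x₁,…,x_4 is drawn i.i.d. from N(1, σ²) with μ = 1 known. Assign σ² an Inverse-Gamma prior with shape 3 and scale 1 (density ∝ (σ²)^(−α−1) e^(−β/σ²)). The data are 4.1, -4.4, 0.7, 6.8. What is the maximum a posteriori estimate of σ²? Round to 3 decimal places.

σ̂²_MAP = 6.208

Sum of squared deviations about the known mean: SS = (4.1−1)² + (-4.4−1)² + (0.7−1)² + (6.8−1)² = 72.5.
The Normal likelihood contributes (σ²)^(−n/2) exp(−SS/(2σ²)), so the posterior is Inverse-Gamma(α + n/2, β + SS/2) = Inverse-Gamma(5, 37.25).
The mode of Inverse-Gamma(a, b) is b/(a+1) = 37.25/6 ≈ 6.208.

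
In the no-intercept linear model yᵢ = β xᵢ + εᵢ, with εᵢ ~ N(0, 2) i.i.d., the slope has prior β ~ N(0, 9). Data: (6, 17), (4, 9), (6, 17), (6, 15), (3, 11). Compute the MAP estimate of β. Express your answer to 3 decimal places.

β̂_MAP = 2.725

log p(β | y) = −Σ(yᵢ − βxᵢ)²/(2·2) − β²/(2·9) + const.
Setting the derivative to zero: Σxᵢ(yᵢ − βxᵢ)/2 − β/9 = 0, so β = Σxᵢyᵢ / (Σxᵢ² + σ²/τ²).
Σxᵢyᵢ = 6·17 + 4·9 + 6·17 + 6·15 + 3·11 = 363; Σxᵢ² = 133; σ²/τ² = 2/9.
β̂_MAP = 363 / (133 + 2/9) = 363/(1199/9) = 297/109 ≈ 2.725.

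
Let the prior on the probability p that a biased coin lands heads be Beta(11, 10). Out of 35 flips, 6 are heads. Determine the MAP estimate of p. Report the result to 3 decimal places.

p̂_MAP = 0.296

Prior: Beta(11, 10).
Data: 6 successes in 35 trials. The binomial likelihood contributes p^6(1−p)^29, so the posterior is Beta(11+6, 10+29) = Beta(17, 39).
For Beta(a, b) with a, b > 1 the mode is (a−1)/(a+b−2) = 16/54 ≈ 0.296.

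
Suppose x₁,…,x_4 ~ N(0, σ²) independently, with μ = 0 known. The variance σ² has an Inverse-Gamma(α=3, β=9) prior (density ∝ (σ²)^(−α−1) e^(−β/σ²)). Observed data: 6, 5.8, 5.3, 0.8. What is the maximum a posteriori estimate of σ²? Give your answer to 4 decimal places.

σ̂²_MAP = 9.6975

Sum of squared deviations about the known mean: SS = (6−0)² + (5.8−0)² + (5.3−0)² + (0.8−0)² = 98.37.
The Normal likelihood contributes (σ²)^(−n/2) exp(−SS/(2σ²)), so the posterior is Inverse-Gamma(α + n/2, β + SS/2) = Inverse-Gamma(5, 58.185).
The mode of Inverse-Gamma(a, b) is b/(a+1) = 58.185/6 ≈ 9.6975.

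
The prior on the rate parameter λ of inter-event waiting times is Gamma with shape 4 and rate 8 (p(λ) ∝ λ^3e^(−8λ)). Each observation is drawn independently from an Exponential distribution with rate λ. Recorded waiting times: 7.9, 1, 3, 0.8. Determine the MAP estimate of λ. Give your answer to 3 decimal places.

λ̂_MAP = 0.338

The Exponential(rate=λ) likelihood is ∝ λ^n e^(−λΣtᵢ). Here n = 4 and Σtᵢ = 7.9 + 1 + 3 + 0.8 = 12.7.
Posterior ∝ λ^3e^(−8λ) · λ^4e^(−12.7λ) = λ^7e^(−20.7λ), i.e. Gamma(8, 20.7).
Mode = (a−1)/b = 7/20.7 ≈ 0.338.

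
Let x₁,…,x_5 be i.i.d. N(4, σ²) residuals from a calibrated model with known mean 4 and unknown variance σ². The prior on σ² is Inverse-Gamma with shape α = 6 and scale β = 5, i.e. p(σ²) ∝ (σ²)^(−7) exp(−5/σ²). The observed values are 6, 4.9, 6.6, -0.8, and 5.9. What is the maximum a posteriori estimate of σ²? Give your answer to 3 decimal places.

σ̂²_MAP = 2.538

Sum of squared deviations about the known mean: SS = (6−4)² + (4.9−4)² + (6.6−4)² + (-0.8−4)² + (5.9−4)² = 38.22.
The Normal likelihood contributes (σ²)^(−n/2) exp(−SS/(2σ²)), so the posterior is Inverse-Gamma(α + n/2, β + SS/2) = Inverse-Gamma(8.5, 24.11).
The mode of Inverse-Gamma(a, b) is b/(a+1) = 24.11/9.5 ≈ 2.538.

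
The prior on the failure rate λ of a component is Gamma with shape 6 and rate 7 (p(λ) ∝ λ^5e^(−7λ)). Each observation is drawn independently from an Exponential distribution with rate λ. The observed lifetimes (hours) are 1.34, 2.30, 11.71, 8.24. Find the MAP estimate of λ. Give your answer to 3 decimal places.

The Exponential(rate=λ) likelihood is ∝ λ^n e^(−λΣtᵢ). Here n = 4 and Σtᵢ = 1.34 + 2.30 + 11.71 + 8.24 = 23.59.
Posterior ∝ λ^5e^(−7λ) · λ^4e^(−23.59λ) = λ^9e^(−30.59λ), i.e. Gamma(10, 30.59).
Mode = (a−1)/b = 9/30.59 ≈ 0.294.

λ̂_MAP = 0.294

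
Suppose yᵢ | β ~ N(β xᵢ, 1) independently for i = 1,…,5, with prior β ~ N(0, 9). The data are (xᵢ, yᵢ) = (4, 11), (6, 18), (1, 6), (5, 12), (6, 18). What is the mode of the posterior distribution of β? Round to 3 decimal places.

β̂_MAP = 2.857

log p(β | y) = −Σ(yᵢ − βxᵢ)²/(2·1) − β²/(2·9) + const.
Setting the derivative to zero: Σxᵢ(yᵢ − βxᵢ)/1 − β/9 = 0, so β = Σxᵢyᵢ / (Σxᵢ² + σ²/τ²).
Σxᵢyᵢ = 4·11 + 6·18 + 1·6 + 5·12 + 6·18 = 326; Σxᵢ² = 114; σ²/τ² = 1/9.
β̂_MAP = 326 / (114 + 1/9) = 326/(1027/9) = 2934/1027 ≈ 2.857.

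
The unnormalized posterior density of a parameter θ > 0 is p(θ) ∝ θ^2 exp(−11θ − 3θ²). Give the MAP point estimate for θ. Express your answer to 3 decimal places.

ℓ'(θ) = 2/θ − 11 − 6θ. Setting this to zero and multiplying by θ: 6θ² + 11θ − 2 = 0.
θ = (−11 + √(11² + 4·6·2)) / (2·6) = (−11 + √169) / 12 = (−11 + 13)/12 = 1/6.
ℓ''(θ) = −2/θ² − 6 < 0, confirming a maximum.

θ̂_MAP = 0.167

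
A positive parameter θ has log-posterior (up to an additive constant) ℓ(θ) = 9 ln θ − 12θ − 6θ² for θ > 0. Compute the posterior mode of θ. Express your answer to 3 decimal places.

θ̂_MAP = 0.500

ℓ'(θ) = 9/θ − 12 − 12θ. Setting this to zero and multiplying by θ: 12θ² + 12θ − 9 = 0.
θ = (−12 + √(12² + 4·12·9)) / (2·12) = (−12 + √576) / 24 = (−12 + 24)/24 = 1/2.
ℓ''(θ) = −9/θ² − 12 < 0, confirming a maximum.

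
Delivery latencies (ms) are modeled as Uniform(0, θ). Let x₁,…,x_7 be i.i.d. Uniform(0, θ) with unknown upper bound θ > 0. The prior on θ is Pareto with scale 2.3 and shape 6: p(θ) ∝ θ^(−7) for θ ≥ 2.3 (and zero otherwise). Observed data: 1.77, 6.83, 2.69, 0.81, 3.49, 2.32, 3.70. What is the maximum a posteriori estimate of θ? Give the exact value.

The Uniform(0, θ) likelihood is θ^(−n) for θ ≥ max(xᵢ), zero otherwise. Here max(xᵢ) = 6.83.
Posterior ∝ θ^(−7) · θ^(−7) = θ^(−14) on θ ≥ max(2.3, 6.83) = 6.83.
This density is strictly decreasing in θ, so the posterior mode lies at the lower boundary of the support.

θ̂_MAP = 6.83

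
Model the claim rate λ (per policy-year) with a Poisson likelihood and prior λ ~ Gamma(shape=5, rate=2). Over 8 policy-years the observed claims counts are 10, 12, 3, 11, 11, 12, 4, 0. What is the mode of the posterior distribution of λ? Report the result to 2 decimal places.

Σxᵢ = 10+12+3+11+11+12+4+0 = 63, with n = 8.
Posterior ∝ λ^4e^(−2λ) · λ^63e^(−8λ) = λ^67e^(−10λ), i.e. Gamma(shape=68, rate=10).
The mode of a Gamma(a, b) with a ≥ 1 (shape–rate) is (a−1)/b = 67/10 ≈ 6.70.

λ̂_MAP = 6.70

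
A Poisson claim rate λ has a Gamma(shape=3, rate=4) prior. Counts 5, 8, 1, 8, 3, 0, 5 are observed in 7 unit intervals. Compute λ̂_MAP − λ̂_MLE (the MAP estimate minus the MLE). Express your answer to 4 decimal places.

MAP − MLE = -1.3766

Σxᵢ = 30. Posterior is Gamma(33, 11); MAP = (33−1)/11 = 32/11 ≈ 2.90909.
MLE = x̄ = 30/7 ≈ 4.28571.
Difference = 32/11 − 30/7 = -106/77 ≈ -1.3766.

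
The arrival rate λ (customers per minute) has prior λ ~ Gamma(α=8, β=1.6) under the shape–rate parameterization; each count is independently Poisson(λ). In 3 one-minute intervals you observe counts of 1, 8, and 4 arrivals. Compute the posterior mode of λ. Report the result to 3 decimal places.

λ̂_MAP = 4.348

Σxᵢ = 1+8+4 = 13, with n = 3.
Posterior ∝ λ^7e^(−1.6λ) · λ^13e^(−3λ) = λ^20e^(−4.6λ), i.e. Gamma(shape=21, rate=4.6).
The mode of a Gamma(a, b) with a ≥ 1 (shape–rate) is (a−1)/b = 20/4.6 ≈ 4.348.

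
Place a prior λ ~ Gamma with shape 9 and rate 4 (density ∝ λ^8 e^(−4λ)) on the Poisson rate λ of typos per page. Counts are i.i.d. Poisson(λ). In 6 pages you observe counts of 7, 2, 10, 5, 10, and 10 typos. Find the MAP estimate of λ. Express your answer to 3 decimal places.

Σxᵢ = 7+2+10+5+10+10 = 44, with n = 6.
Posterior ∝ λ^8e^(−4λ) · λ^44e^(−6λ) = λ^52e^(−10λ), i.e. Gamma(shape=53, rate=10).
The mode of a Gamma(a, b) with a ≥ 1 (shape–rate) is (a−1)/b = 52/10 ≈ 5.200.

λ̂_MAP = 5.200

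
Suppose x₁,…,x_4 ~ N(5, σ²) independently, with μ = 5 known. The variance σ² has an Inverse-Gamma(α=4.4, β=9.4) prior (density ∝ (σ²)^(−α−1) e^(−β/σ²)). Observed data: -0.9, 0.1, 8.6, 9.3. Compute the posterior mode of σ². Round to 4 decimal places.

σ̂²_MAP = 7.3696

Sum of squared deviations about the known mean: SS = (-0.9−5)² + (0.1−5)² + (8.6−5)² + (9.3−5)² = 90.27.
The Normal likelihood contributes (σ²)^(−n/2) exp(−SS/(2σ²)), so the posterior is Inverse-Gamma(α + n/2, β + SS/2) = Inverse-Gamma(6.4, 54.535).
The mode of Inverse-Gamma(a, b) is b/(a+1) = 54.535/7.4 ≈ 7.3696.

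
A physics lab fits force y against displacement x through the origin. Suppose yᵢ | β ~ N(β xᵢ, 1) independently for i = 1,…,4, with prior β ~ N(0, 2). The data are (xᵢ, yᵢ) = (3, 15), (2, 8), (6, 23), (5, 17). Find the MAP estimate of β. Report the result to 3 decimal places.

log p(β | y) = −Σ(yᵢ − βxᵢ)²/(2·1) − β²/(2·2) + const.
Setting the derivative to zero: Σxᵢ(yᵢ − βxᵢ)/1 − β/2 = 0, so β = Σxᵢyᵢ / (Σxᵢ² + σ²/τ²).
Σxᵢyᵢ = 3·15 + 2·8 + 6·23 + 5·17 = 284; Σxᵢ² = 74; σ²/τ² = 0.5.
β̂_MAP = 284 / (74 + 0.5) = 284/74.5 ≈ 3.812.

β̂_MAP = 3.812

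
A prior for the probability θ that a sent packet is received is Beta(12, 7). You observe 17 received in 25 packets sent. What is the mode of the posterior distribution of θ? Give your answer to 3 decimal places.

θ̂_MAP = 0.667

Prior: Beta(12, 7).
Data: 17 successes in 25 trials. The binomial likelihood contributes θ^17(1−θ)^8, so the posterior is Beta(12+17, 7+8) = Beta(29, 15).
For Beta(a, b) with a, b > 1 the mode is (a−1)/(a+b−2) = 28/42 ≈ 0.667.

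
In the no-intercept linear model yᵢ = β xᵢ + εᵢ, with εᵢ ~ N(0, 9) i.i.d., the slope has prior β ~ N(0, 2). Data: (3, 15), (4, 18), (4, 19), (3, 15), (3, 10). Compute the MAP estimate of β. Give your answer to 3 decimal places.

log p(β | y) = −Σ(yᵢ − βxᵢ)²/(2·9) − β²/(2·2) + const.
Setting the derivative to zero: Σxᵢ(yᵢ − βxᵢ)/9 − β/2 = 0, so β = Σxᵢyᵢ / (Σxᵢ² + σ²/τ²).
Σxᵢyᵢ = 3·15 + 4·18 + 4·19 + 3·15 + 3·10 = 268; Σxᵢ² = 59; σ²/τ² = 4.5.
β̂_MAP = 268 / (59 + 4.5) = 268/63.5 ≈ 4.220.

β̂_MAP = 4.220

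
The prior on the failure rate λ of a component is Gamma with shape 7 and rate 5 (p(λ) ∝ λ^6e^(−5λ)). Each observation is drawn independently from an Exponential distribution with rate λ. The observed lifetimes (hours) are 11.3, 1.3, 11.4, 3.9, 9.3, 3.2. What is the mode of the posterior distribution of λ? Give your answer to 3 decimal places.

The Exponential(rate=λ) likelihood is ∝ λ^n e^(−λΣtᵢ). Here n = 6 and Σtᵢ = 11.3 + 1.3 + 11.4 + 3.9 + 9.3 + 3.2 = 40.4.
Posterior ∝ λ^6e^(−5λ) · λ^6e^(−40.4λ) = λ^12e^(−45.4λ), i.e. Gamma(13, 45.4).
Mode = (a−1)/b = 12/45.4 ≈ 0.264.

λ̂_MAP = 0.264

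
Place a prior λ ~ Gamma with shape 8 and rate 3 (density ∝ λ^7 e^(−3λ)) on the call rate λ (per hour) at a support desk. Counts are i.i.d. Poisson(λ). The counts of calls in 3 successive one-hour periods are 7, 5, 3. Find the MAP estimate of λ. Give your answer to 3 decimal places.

λ̂_MAP = 3.667

Σxᵢ = 7+5+3 = 15, with n = 3.
Posterior ∝ λ^7e^(−3λ) · λ^15e^(−3λ) = λ^22e^(−6λ), i.e. Gamma(shape=23, rate=6).
The mode of a Gamma(a, b) with a ≥ 1 (shape–rate) is (a−1)/b = 22/6 ≈ 3.667.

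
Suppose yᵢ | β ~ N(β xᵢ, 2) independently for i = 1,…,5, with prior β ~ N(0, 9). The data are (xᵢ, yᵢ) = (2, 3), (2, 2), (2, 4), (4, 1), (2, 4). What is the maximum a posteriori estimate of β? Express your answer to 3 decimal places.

β̂_MAP = 0.931

log p(β | y) = −Σ(yᵢ − βxᵢ)²/(2·2) − β²/(2·9) + const.
Setting the derivative to zero: Σxᵢ(yᵢ − βxᵢ)/2 − β/9 = 0, so β = Σxᵢyᵢ / (Σxᵢ² + σ²/τ²).
Σxᵢyᵢ = 2·3 + 2·2 + 2·4 + 4·1 + 2·4 = 30; Σxᵢ² = 32; σ²/τ² = 2/9.
β̂_MAP = 30 / (32 + 2/9) = 30/(290/9) = 27/29 ≈ 0.931.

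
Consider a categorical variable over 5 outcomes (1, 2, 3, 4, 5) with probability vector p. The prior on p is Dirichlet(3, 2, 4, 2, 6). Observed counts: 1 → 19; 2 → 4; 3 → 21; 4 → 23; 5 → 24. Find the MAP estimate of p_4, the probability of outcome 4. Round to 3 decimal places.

MAP estimate: 0.233

The posterior is Dirichlet(αᵢ + nᵢ) = Dirichlet(22, 6, 25, 25, 30).
For a Dirichlet(a₁,…,a_K) with all aᵢ > 1, the mode has j-th component (aⱼ − 1)/(Σaᵢ − K).
Here Σaᵢ = 108 and K = 5, so p_4 = (25 − 1)/(108 − 5) = 24/103 ≈ 0.233.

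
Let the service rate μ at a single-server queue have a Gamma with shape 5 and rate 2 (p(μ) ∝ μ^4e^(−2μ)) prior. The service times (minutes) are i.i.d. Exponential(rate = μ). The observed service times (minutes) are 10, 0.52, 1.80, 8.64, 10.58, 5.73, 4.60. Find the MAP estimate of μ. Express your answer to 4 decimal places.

μ̂_MAP = 0.2507

The Exponential(rate=μ) likelihood is ∝ μ^n e^(−μΣtᵢ). Here n = 7 and Σtᵢ = 10 + 0.52 + 1.80 + 8.64 + 10.58 + 5.73 + 4.60 = 41.87.
Posterior ∝ μ^4e^(−2μ) · μ^7e^(−41.87μ) = μ^11e^(−43.87μ), i.e. Gamma(12, 43.87).
Mode = (a−1)/b = 11/43.87 ≈ 0.2507.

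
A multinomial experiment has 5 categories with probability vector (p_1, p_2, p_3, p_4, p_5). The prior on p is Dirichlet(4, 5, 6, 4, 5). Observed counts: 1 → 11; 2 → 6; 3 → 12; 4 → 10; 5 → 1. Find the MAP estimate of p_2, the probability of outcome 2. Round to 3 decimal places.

MAP estimate: 0.169

The posterior is Dirichlet(αᵢ + nᵢ) = Dirichlet(15, 11, 18, 14, 6).
For a Dirichlet(a₁,…,a_K) with all aᵢ > 1, the mode has j-th component (aⱼ − 1)/(Σaᵢ − K).
Here Σaᵢ = 64 and K = 5, so p_2 = (11 − 1)/(64 − 5) = 10/59 ≈ 0.169.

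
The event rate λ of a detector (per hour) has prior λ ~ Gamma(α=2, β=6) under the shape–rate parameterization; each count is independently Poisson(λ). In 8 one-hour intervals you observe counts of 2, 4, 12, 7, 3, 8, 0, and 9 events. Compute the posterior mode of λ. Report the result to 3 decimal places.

Σxᵢ = 2+4+12+7+3+8+0+9 = 45, with n = 8.
Posterior ∝ λe^(−6λ) · λ^45e^(−8λ) = λ^46e^(−14λ), i.e. Gamma(shape=47, rate=14).
The mode of a Gamma(a, b) with a ≥ 1 (shape–rate) is (a−1)/b = 46/14 ≈ 3.286.

λ̂_MAP = 3.286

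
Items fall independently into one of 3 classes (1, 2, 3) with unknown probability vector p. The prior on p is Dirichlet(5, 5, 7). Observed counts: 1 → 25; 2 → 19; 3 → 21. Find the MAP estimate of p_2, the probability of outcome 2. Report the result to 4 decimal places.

The posterior is Dirichlet(αᵢ + nᵢ) = Dirichlet(30, 24, 28).
For a Dirichlet(a₁,…,a_K) with all aᵢ > 1, the mode has j-th component (aⱼ − 1)/(Σaᵢ − K).
Here Σaᵢ = 82 and K = 3, so p_2 = (24 − 1)/(82 − 3) = 23/79 ≈ 0.2911.

MAP estimate: 0.2911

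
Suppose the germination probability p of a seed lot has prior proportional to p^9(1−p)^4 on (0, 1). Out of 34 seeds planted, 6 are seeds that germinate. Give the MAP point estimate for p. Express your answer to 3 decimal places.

p̂_MAP = 0.319

The prior density ∝ p^9(1−p)^4 is the kernel of Beta(10, 5).
Data: 6 successes in 34 trials. The binomial likelihood contributes p^6(1−p)^28, so the posterior is Beta(10+6, 5+28) = Beta(16, 33).
For Beta(a, b) with a, b > 1 the mode is (a−1)/(a+b−2) = 15/47 ≈ 0.319.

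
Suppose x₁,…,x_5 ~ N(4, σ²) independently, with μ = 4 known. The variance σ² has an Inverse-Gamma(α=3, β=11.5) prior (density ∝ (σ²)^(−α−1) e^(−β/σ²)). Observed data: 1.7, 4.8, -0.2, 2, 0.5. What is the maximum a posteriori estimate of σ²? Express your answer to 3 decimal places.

σ̂²_MAP = 4.832

Sum of squared deviations about the known mean: SS = (1.7−4)² + (4.8−4)² + (-0.2−4)² + (2−4)² + (0.5−4)² = 39.82.
The Normal likelihood contributes (σ²)^(−n/2) exp(−SS/(2σ²)), so the posterior is Inverse-Gamma(α + n/2, β + SS/2) = Inverse-Gamma(5.5, 31.41).
The mode of Inverse-Gamma(a, b) is b/(a+1) = 31.41/6.5 ≈ 4.832.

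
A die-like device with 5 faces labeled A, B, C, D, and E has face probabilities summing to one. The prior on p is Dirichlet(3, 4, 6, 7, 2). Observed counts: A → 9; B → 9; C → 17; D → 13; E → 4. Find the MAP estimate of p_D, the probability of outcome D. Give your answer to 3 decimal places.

The posterior is Dirichlet(αᵢ + nᵢ) = Dirichlet(12, 13, 23, 20, 6).
For a Dirichlet(a₁,…,a_K) with all aᵢ > 1, the mode has j-th component (aⱼ − 1)/(Σaᵢ − K).
Here Σaᵢ = 74 and K = 5, so p_D = (20 − 1)/(74 − 5) = 19/69 ≈ 0.275.

MAP estimate of p_D = 0.275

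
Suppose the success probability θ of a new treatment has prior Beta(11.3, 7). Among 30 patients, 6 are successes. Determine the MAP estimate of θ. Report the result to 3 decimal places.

θ̂_MAP = 0.352

Prior: Beta(11.3, 7).
Data: 6 successes in 30 trials. The binomial likelihood contributes θ^6(1−θ)^24, so the posterior is Beta(11.3+6, 7+24) = Beta(17.3, 31).
For Beta(a, b) with a, b > 1 the mode is (a−1)/(a+b−2) = 16.3/46.3 ≈ 0.352.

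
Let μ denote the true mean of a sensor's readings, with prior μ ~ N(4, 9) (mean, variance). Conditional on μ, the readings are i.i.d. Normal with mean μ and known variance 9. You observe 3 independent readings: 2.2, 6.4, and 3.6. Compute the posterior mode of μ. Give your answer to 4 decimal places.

n = 3; x̄ = (2.2 + 6.4 + 3.6)/3 = 12.2/3 = 61/15 ≈ 4.0667.
For a Normal prior and Normal likelihood with known variance, the posterior is Normal; its mode equals its mean, the precision-weighted average.
Prior precision 1/σ₀² = 1/9; data precision n/σ² = 3/9 = 1/3.
μ̂ = ((1/9)·4 + (1/3)·(61/15)) / (1/9 + 1/3) = 1.8/(4/9) = 4.0500.

μ̂_MAP = 4.0500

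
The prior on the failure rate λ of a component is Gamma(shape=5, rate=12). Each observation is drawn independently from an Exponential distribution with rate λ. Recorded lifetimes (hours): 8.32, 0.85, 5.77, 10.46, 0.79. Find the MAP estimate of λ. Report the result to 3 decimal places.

The Exponential(rate=λ) likelihood is ∝ λ^n e^(−λΣtᵢ). Here n = 5 and Σtᵢ = 8.32 + 0.85 + 5.77 + 10.46 + 0.79 = 26.19.
Posterior ∝ λ^4e^(−12λ) · λ^5e^(−26.19λ) = λ^9e^(−38.19λ), i.e. Gamma(10, 38.19).
Mode = (a−1)/b = 9/38.19 ≈ 0.236.

λ̂_MAP = 0.236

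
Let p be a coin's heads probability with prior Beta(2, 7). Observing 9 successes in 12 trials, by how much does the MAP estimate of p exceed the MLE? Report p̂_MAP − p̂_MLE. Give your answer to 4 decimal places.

MAP − MLE = -0.2237

Posterior is Beta(11, 10); MAP = (11−1)/(21−2) = 10/19 ≈ 0.52632.
MLE ignores the prior: p̂_MLE = k/n = 9/12 ≈ 0.75000.
Difference = 10/19 − 9/12 = -17/76 ≈ -0.2237.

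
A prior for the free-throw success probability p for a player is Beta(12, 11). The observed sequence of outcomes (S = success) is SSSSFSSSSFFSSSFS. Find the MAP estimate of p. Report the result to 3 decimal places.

Prior: Beta(12, 11).
Data: 12 successes in 16 trials (from the sequence). The binomial likelihood contributes p^12(1−p)^4, so the posterior is Beta(12+12, 11+4) = Beta(24, 15).
For Beta(a, b) with a, b > 1 the mode is (a−1)/(a+b−2) = 23/37 ≈ 0.622.

p̂_MAP = 0.622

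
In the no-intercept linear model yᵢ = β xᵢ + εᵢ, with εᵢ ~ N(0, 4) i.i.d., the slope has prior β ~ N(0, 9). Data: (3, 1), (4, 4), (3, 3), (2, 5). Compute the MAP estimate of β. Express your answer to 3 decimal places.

β̂_MAP = 0.988

log p(β | y) = −Σ(yᵢ − βxᵢ)²/(2·4) − β²/(2·9) + const.
Setting the derivative to zero: Σxᵢ(yᵢ − βxᵢ)/4 − β/9 = 0, so β = Σxᵢyᵢ / (Σxᵢ² + σ²/τ²).
Σxᵢyᵢ = 3·1 + 4·4 + 3·3 + 2·5 = 38; Σxᵢ² = 38; σ²/τ² = 4/9.
β̂_MAP = 38 / (38 + 4/9) = 38/(346/9) = 171/173 ≈ 0.988.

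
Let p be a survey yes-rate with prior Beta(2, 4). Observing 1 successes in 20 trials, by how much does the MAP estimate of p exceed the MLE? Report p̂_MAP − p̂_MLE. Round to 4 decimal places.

Posterior is Beta(3, 23); MAP = (3−1)/(26−2) = 2/24 ≈ 0.08333.
MLE ignores the prior: p̂_MLE = k/n = 1/20 ≈ 0.05000.
Difference = 2/24 − 1/20 = 1/30 ≈ 0.0333.

MAP − MLE = 0.0333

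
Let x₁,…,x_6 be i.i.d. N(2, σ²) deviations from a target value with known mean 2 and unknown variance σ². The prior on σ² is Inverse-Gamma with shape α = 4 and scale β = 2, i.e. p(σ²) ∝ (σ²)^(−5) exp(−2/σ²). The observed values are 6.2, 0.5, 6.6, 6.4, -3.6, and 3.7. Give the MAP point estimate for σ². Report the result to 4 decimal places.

σ̂²_MAP = 6.1663

Sum of squared deviations about the known mean: SS = (6.2−2)² + (0.5−2)² + (6.6−2)² + (6.4−2)² + (-3.6−2)² + (3.7−2)² = 94.66.
The Normal likelihood contributes (σ²)^(−n/2) exp(−SS/(2σ²)), so the posterior is Inverse-Gamma(α + n/2, β + SS/2) = Inverse-Gamma(7, 49.33).
The mode of Inverse-Gamma(a, b) is b/(a+1) = 49.33/8 ≈ 6.1663.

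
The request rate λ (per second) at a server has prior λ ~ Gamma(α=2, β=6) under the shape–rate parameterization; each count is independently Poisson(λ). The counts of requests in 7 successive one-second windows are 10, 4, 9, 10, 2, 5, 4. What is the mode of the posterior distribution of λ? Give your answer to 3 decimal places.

Σxᵢ = 10+4+9+10+2+5+4 = 44, with n = 7.
Posterior ∝ λe^(−6λ) · λ^44e^(−7λ) = λ^45e^(−13λ), i.e. Gamma(shape=46, rate=13).
The mode of a Gamma(a, b) with a ≥ 1 (shape–rate) is (a−1)/b = 45/13 ≈ 3.462.

λ̂_MAP = 3.462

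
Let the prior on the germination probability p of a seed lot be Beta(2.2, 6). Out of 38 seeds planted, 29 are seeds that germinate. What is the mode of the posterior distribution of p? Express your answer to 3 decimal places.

Prior: Beta(2.2, 6).
Data: 29 successes in 38 trials. The binomial likelihood contributes p^29(1−p)^9, so the posterior is Beta(2.2+29, 6+9) = Beta(31.2, 15).
For Beta(a, b) with a, b > 1 the mode is (a−1)/(a+b−2) = 30.2/44.2 ≈ 0.683.

p̂_MAP = 0.683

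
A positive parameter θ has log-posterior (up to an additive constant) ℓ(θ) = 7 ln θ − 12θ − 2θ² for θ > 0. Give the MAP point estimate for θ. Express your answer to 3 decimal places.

ℓ'(θ) = 7/θ − 12 − 4θ. Setting this to zero and multiplying by θ: 4θ² + 12θ − 7 = 0.
θ = (−12 + √(12² + 4·4·7)) / (2·4) = (−12 + √256) / 8 = (−12 + 16)/8 = 1/2.
ℓ''(θ) = −7/θ² − 4 < 0, confirming a maximum.

θ̂_MAP = 0.500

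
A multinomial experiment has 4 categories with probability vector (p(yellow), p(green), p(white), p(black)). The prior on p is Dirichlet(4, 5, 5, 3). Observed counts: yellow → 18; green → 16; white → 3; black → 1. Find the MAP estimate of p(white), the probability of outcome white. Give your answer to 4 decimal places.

The posterior is Dirichlet(αᵢ + nᵢ) = Dirichlet(22, 21, 8, 4).
For a Dirichlet(a₁,…,a_K) with all aᵢ > 1, the mode has j-th component (aⱼ − 1)/(Σaᵢ − K).
Here Σaᵢ = 55 and K = 4, so p(white) = (8 − 1)/(55 − 4) = 7/51 ≈ 0.1373.

MAP estimate of p(white) = 0.1373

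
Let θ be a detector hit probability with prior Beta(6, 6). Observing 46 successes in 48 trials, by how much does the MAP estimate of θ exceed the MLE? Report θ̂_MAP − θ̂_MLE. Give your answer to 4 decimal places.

Posterior is Beta(52, 8); MAP = (52−1)/(60−2) = 51/58 ≈ 0.87931.
MLE ignores the prior: θ̂_MLE = k/n = 46/48 ≈ 0.95833.
Difference = 51/58 − 46/48 = -55/696 ≈ -0.0790.

MAP − MLE = -0.0790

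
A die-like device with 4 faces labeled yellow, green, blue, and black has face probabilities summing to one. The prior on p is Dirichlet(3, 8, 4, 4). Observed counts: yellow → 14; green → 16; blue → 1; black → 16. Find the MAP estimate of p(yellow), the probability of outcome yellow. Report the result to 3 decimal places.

The posterior is Dirichlet(αᵢ + nᵢ) = Dirichlet(17, 24, 5, 20).
For a Dirichlet(a₁,…,a_K) with all aᵢ > 1, the mode has j-th component (aⱼ − 1)/(Σaᵢ − K).
Here Σaᵢ = 66 and K = 4, so p(yellow) = (17 − 1)/(66 − 4) = 16/62 ≈ 0.258.

MAP estimate of p(yellow) = 0.258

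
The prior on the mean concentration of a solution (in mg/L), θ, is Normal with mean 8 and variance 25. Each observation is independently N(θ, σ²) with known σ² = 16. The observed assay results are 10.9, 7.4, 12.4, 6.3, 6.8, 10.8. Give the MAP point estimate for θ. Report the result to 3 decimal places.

θ̂_MAP = 8.994

n = 6; x̄ = (10.9 + 7.4 + 12.4 + 6.3 + 6.8 + 10.8)/6 = 54.6/6 = 9.1.
For a Normal prior and Normal likelihood with known variance, the posterior is Normal; its mode equals its mean, the precision-weighted average.
Prior precision 1/σ₀² = 1/25 = 0.04; data precision n/σ² = 6/16 = 0.375.
θ̂ = (0.04·8 + 0.375·9.1) / (0.04 + 0.375) = 3.7325/0.415 = 1493/166 ≈ 8.994.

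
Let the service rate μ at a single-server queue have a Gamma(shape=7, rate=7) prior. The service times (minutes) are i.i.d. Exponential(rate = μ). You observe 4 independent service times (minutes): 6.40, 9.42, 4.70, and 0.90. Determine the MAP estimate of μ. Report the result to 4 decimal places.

μ̂_MAP = 0.3519

The Exponential(rate=μ) likelihood is ∝ μ^n e^(−μΣtᵢ). Here n = 4 and Σtᵢ = 6.40 + 9.42 + 4.70 + 0.90 = 21.42.
Posterior ∝ μ^6e^(−7μ) · μ^4e^(−21.42μ) = μ^10e^(−28.42μ), i.e. Gamma(11, 28.42).
Mode = (a−1)/b = 10/28.42 ≈ 0.3519.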